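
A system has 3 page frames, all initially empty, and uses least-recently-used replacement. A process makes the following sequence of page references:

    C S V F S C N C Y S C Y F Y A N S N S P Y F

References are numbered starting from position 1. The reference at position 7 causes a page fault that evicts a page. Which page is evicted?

F

pos 1: C → miss, frames {C}
pos 2: S → miss, frames {C,S}
pos 3: V → miss, frames {C,S,V}
pos 4: F → miss, evict C, frames {S,V,F}
pos 5: S → hit
pos 6: C → miss, evict V, frames {F,S,C}
pos 7: N → miss, evict F, frames {S,C,N}
At position 7, page F is evicted.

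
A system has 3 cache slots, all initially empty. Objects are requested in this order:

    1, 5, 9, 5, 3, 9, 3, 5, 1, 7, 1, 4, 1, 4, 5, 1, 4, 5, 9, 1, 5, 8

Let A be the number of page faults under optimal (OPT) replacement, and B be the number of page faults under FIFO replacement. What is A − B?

Under OPT: F F F . F . . . F F . F . . . . . . F . . F → 9 faults.
Under FIFO: F F F . F . . . F F . F . . F F . . F . . F → 11 faults.
A − B = 9 − 11 = -2.

-2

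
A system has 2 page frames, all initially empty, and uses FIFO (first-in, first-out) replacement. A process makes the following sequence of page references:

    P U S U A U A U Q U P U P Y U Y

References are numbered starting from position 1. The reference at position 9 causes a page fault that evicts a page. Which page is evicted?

A

pos 1: P -> miss, frames (P)
pos 2: U -> miss, frames (P U)
pos 3: S -> miss, evict P, frames (U S)
pos 4: U -> hit
pos 5: A -> miss, evict U, frames (S A)
pos 6: U -> miss, evict S, frames (A U)
pos 7: A -> hit
pos 8: U -> hit
pos 9: Q -> miss, evict A, frames (U Q)
At position 9, page A is evicted.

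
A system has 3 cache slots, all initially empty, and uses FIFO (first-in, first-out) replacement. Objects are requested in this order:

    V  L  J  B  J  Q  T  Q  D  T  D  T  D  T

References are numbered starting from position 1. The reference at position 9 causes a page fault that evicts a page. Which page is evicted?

B

pos 1: V -> fault, frames [V]
pos 2: L -> fault, frames [V, L]
pos 3: J -> fault, frames [V, L, J]
pos 4: B -> fault, evict V, frames [L, J, B]
pos 5: J -> hit
pos 6: Q -> fault, evict L, frames [J, B, Q]
pos 7: T -> fault, evict J, frames [B, Q, T]
pos 8: Q -> hit
pos 9: D -> fault, evict B, frames [Q, T, D]
At position 9, page B is evicted.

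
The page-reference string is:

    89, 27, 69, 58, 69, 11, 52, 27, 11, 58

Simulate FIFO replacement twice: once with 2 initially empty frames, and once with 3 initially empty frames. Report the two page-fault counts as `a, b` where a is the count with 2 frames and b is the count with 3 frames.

9, 8

2 frames: F F F F . F F F F F → 9 faults.
3 frames: F F F F . F F F . F → 8 faults.
8 < 9: adding a frame reduced faults, as is typical.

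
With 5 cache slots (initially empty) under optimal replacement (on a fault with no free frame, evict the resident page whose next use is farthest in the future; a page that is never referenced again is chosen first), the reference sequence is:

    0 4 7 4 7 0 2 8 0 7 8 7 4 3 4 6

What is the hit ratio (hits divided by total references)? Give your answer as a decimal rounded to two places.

0.56

0: fault, frames [0]
4: fault, frames [0, 4]
7: fault, frames [0, 4, 7]
4: hit
7: hit
0: hit
2: fault, frames [0, 4, 7, 2]
8: fault, frames [0, 4, 7, 2, 8]
0: hit
7: hit
8: hit
7: hit
4: hit
3: fault, evict 8, frames [0, 4, 7, 2, 3]
4: hit
6: fault, evict 3, frames [0, 4, 7, 2, 6]
Hits: 9 of 16 references → 9/16 = 0.5625.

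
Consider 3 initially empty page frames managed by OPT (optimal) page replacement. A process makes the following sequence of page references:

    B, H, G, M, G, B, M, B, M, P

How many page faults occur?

5

B -> miss, frames [B]
H -> miss, frames [B, H]
G -> miss, frames [B, H, G]
M -> miss, evict H, frames [B, G, M]
G -> hit
B -> hit
M -> hit
B -> hit
M -> hit
P -> miss, evict M, frames [B, G, P]
Page faults: 5.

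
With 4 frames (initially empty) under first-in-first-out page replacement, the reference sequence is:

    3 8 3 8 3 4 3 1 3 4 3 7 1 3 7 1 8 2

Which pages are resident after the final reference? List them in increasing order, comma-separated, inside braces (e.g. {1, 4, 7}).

{2, 3, 7, 8}

3 -> miss, frames (3)
8 -> miss, frames (3 8)
3 -> hit
8 -> hit
3 -> hit
4 -> miss, frames (3 8 4)
3 -> hit
1 -> miss, frames (3 8 4 1)
3 -> hit
4 -> hit
3 -> hit
7 -> miss, evict 3, frames (8 4 1 7)
1 -> hit
3 -> miss, evict 8, frames (4 1 7 3)
7 -> hit
1 -> hit
8 -> miss, evict 4, frames (1 7 3 8)
2 -> miss, evict 1, frames (7 3 8 2)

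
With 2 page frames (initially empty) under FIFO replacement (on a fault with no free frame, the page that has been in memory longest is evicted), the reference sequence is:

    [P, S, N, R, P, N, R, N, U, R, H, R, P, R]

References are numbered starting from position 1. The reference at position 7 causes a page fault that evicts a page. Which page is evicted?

pos 1: P: miss, frames [P]
pos 2: S: miss, frames [P, S]
pos 3: N: miss, evict P, frames [S, N]
pos 4: R: miss, evict S, frames [N, R]
pos 5: P: miss, evict N, frames [R, P]
pos 6: N: miss, evict R, frames [P, N]
pos 7: R: miss, evict P, frames [N, R]
At position 7, page P is evicted.

P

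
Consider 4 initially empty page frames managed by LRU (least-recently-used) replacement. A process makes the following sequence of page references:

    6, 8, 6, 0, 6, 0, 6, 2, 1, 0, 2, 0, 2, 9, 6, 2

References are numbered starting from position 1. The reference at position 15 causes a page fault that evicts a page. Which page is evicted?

1

pos 1: 6: fault, frames [6]
pos 2: 8: fault, frames [6, 8]
pos 3: 6: hit
pos 4: 0: fault, frames [8, 6, 0]
pos 5: 6: hit
pos 6: 0: hit
pos 7: 6: hit
pos 8: 2: fault, frames [8, 0, 6, 2]
pos 9: 1: fault, evict 8, frames [0, 6, 2, 1]
pos 10: 0: hit
pos 11: 2: hit
pos 12: 0: hit
pos 13: 2: hit
pos 14: 9: fault, evict 6, frames [1, 0, 2, 9]
pos 15: 6: fault, evict 1, frames [0, 2, 9, 6]
At position 15, page 1 is evicted.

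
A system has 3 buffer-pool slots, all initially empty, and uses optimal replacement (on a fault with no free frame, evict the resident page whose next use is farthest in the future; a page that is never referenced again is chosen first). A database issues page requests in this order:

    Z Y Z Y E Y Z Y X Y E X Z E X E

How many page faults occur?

5

Z: miss, frames [Z]
Y: miss, frames [Z, Y]
Z: hit
Y: hit
E: miss, frames [Z, Y, E]
Y: hit
Z: hit
Y: hit
X: miss, evict Z, frames [Y, E, X]
Y: hit
E: hit
X: hit
Z: miss, evict Y, frames [E, X, Z]
E: hit
X: hit
E: hit
Page faults: 5.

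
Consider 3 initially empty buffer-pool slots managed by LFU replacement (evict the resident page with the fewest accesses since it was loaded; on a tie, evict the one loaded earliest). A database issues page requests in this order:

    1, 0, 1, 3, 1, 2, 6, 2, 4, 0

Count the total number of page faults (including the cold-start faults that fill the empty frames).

1 -> fault, frames {1}
0 -> fault, frames {1,0}
1 -> hit
3 -> fault, frames {1,0,3}
1 -> hit
2 -> fault, evict 0, frames {1,3,2}
6 -> fault, evict 3, frames {1,2,6}
2 -> hit
4 -> fault, evict 6, frames {1,2,4}
0 -> fault, evict 4, frames {1,2,0}
Page faults: 7.

7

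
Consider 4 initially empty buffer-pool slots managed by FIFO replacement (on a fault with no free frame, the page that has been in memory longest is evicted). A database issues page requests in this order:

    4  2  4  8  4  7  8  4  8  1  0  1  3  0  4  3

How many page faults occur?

8

4 → miss, frames {4}
2 → miss, frames {4,2}
4 → hit
8 → miss, frames {4,2,8}
4 → hit
7 → miss, frames {4,2,8,7}
8 → hit
4 → hit
8 → hit
1 → miss, evict 4, frames {2,8,7,1}
0 → miss, evict 2, frames {8,7,1,0}
1 → hit
3 → miss, evict 8, frames {7,1,0,3}
0 → hit
4 → miss, evict 7, frames {1,0,3,4}
3 → hit
Page faults: 8.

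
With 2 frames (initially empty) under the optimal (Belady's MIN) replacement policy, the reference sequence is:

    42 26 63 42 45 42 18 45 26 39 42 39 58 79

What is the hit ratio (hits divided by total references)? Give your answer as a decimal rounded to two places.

0.29

42: miss, frames [42]
26: miss, frames [42, 26]
63: miss, evict 26, frames [42, 63]
42: hit
45: miss, evict 63, frames [42, 45]
42: hit
18: miss, evict 42, frames [45, 18]
45: hit
26: miss, evict 18, frames [45, 26]
39: miss, evict 26, frames [45, 39]
42: miss, evict 45, frames [39, 42]
39: hit
58: miss, evict 42, frames [39, 58]
79: miss, evict 58, frames [39, 79]
Hits: 4 of 14 references → 4/14 = 0.2857.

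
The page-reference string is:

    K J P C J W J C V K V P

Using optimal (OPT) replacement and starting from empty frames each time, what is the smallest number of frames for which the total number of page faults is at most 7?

4

f=1: 12 faults
f=2: 9 faults
f=3: 8 faults
f=4: 7 faults
f=5: 6 faults
f=6: 6 faults
Smallest f with faults ≤ 7 is 4.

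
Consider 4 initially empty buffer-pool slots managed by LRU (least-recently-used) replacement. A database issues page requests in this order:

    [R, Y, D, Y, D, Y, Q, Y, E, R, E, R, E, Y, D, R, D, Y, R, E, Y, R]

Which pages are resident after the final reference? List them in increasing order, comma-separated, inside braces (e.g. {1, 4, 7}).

R: fault, frames [R]
Y: fault, frames [R, Y]
D: fault, frames [R, Y, D]
Y: hit
D: hit
Y: hit
Q: fault, frames [R, D, Y, Q]
Y: hit
E: fault, evict R, frames [D, Q, Y, E]
R: fault, evict D, frames [Q, Y, E, R]
E: hit
R: hit
E: hit
Y: hit
D: fault, evict Q, frames [R, E, Y, D]
R: hit
D: hit
Y: hit
R: hit
E: hit
Y: hit
R: hit

{D, E, R, Y}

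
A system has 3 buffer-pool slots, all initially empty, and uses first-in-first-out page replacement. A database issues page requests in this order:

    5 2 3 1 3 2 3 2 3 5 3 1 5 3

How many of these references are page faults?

5

5: fault, frames (5)
2: fault, frames (5 2)
3: fault, frames (5 2 3)
1: fault, evict 5, frames (2 3 1)
3: hit
2: hit
3: hit
2: hit
3: hit
5: fault, evict 2, frames (3 1 5)
3: hit
1: hit
5: hit
3: hit
Page faults: 5.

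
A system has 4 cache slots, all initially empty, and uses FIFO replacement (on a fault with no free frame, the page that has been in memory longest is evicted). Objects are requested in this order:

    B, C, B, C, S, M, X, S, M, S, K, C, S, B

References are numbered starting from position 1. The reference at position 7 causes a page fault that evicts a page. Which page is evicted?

pos 1: B -> fault, frames (B)
pos 2: C -> fault, frames (B C)
pos 3: B -> hit
pos 4: C -> hit
pos 5: S -> fault, frames (B C S)
pos 6: M -> fault, frames (B C S M)
pos 7: X -> fault, evict B, frames (C S M X)
At position 7, page B is evicted.

B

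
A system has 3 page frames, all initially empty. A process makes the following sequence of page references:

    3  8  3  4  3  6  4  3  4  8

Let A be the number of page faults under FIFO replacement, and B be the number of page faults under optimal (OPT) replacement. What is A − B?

Under FIFO: F F . F . F . F . F → 6 faults.
Under OPT: F F . F . F . . . F → 5 faults.
A − B = 6 − 5 = 1.

1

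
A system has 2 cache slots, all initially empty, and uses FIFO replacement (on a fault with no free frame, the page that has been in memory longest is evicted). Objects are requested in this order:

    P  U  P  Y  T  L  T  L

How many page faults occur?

P → miss, frames {P}
U → miss, frames {P,U}
P → hit
Y → miss, evict P, frames {U,Y}
T → miss, evict U, frames {Y,T}
L → miss, evict Y, frames {T,L}
T → hit
L → hit
Page faults: 5.

5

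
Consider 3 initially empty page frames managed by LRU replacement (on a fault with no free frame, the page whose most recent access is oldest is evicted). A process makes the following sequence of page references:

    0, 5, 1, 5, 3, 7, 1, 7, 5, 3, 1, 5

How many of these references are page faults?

0: miss, frames {0}
5: miss, frames {0,5}
1: miss, frames {0,5,1}
5: hit
3: miss, evict 0, frames {1,5,3}
7: miss, evict 1, frames {5,3,7}
1: miss, evict 5, frames {3,7,1}
7: hit
5: miss, evict 3, frames {1,7,5}
3: miss, evict 1, frames {7,5,3}
1: miss, evict 7, frames {5,3,1}
5: hit
Page faults: 9.

9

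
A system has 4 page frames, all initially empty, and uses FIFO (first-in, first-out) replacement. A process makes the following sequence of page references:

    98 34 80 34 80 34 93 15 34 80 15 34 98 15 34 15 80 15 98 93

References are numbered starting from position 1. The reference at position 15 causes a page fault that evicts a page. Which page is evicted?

pos 1: 98 -> fault, frames [98]
pos 2: 34 -> fault, frames [98, 34]
pos 3: 80 -> fault, frames [98, 34, 80]
pos 4: 34 -> hit
pos 5: 80 -> hit
pos 6: 34 -> hit
pos 7: 93 -> fault, frames [98, 34, 80, 93]
pos 8: 15 -> fault, evict 98, frames [34, 80, 93, 15]
pos 9: 34 -> hit
pos 10: 80 -> hit
pos 11: 15 -> hit
pos 12: 34 -> hit
pos 13: 98 -> fault, evict 34, frames [80, 93, 15, 98]
pos 14: 15 -> hit
pos 15: 34 -> fault, evict 80, frames [93, 15, 98, 34]
At position 15, page 80 is evicted.

80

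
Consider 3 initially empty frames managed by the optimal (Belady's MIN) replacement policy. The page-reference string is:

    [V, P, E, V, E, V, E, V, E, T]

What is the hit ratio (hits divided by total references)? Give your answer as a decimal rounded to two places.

0.60

V -> miss, frames [V]
P -> miss, frames [V, P]
E -> miss, frames [V, P, E]
V -> hit
E -> hit
V -> hit
E -> hit
V -> hit
E -> hit
T -> miss, evict E, frames [V, P, T]
Hits: 6 of 10 references → 6/10 = 0.6000.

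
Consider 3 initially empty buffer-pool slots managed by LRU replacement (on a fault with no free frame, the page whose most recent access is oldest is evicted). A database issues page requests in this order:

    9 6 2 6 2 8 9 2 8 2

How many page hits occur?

9: fault, frames {9}
6: fault, frames {9,6}
2: fault, frames {9,6,2}
6: hit
2: hit
8: fault, evict 9, frames {6,2,8}
9: fault, evict 6, frames {2,8,9}
2: hit
8: hit
2: hit
Hits: 5.

5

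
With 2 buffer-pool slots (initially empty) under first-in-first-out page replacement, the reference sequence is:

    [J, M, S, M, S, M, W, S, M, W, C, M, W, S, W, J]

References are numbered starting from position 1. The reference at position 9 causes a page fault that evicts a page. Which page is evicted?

pos 1: J: miss, frames [J]
pos 2: M: miss, frames [J, M]
pos 3: S: miss, evict J, frames [M, S]
pos 4: M: hit
pos 5: S: hit
pos 6: M: hit
pos 7: W: miss, evict M, frames [S, W]
pos 8: S: hit
pos 9: M: miss, evict S, frames [W, M]
At position 9, page S is evicted.

S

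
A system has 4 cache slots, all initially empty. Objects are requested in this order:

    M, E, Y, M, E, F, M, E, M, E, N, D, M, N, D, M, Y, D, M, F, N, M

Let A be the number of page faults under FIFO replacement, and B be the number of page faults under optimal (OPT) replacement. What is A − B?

3

Under FIFO: F F F . . F . . . . F F F . . . F . . F F . → 10 faults.
Under OPT: F F F . . F . . . . F F . . . . . . . F . . → 7 faults.
A − B = 10 − 7 = 3.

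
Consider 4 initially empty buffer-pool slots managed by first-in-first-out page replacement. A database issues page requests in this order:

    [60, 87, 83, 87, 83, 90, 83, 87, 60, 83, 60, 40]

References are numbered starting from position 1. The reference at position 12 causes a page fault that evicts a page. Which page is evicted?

60

pos 1: 60: fault, frames {60}
pos 2: 87: fault, frames {60,87}
pos 3: 83: fault, frames {60,87,83}
pos 4: 87: hit
pos 5: 83: hit
pos 6: 90: fault, frames {60,87,83,90}
pos 7: 83: hit
pos 8: 87: hit
pos 9: 60: hit
pos 10: 83: hit
pos 11: 60: hit
pos 12: 40: fault, evict 60, frames {87,83,90,40}
At position 12, page 60 is evicted.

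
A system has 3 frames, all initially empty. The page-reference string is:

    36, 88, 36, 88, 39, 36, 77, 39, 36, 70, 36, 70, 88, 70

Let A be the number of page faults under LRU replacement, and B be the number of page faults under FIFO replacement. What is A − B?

Under LRU: F F . . F . F . . F . . F . → 6 faults.
Under FIFO: F F . . F . F . F F . . F . → 7 faults.
A − B = 6 − 7 = -1.

-1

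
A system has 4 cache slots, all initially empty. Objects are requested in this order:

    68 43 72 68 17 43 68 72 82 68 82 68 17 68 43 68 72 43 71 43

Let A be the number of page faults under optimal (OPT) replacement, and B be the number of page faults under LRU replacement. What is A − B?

-2

Under OPT: F F F . F . . . F . . . . . . . F . F . → 7 faults.
Under LRU: F F F . F . . . F . . . F . F . F . F . → 9 faults.
A − B = 7 − 9 = -2.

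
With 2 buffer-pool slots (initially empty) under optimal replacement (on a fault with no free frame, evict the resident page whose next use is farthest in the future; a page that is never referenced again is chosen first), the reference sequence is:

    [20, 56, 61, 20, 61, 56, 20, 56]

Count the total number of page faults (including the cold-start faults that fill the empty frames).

20: miss, frames (20)
56: miss, frames (20 56)
61: miss, evict 56, frames (20 61)
20: hit
61: hit
56: miss, evict 61, frames (20 56)
20: hit
56: hit
Page faults: 4.

4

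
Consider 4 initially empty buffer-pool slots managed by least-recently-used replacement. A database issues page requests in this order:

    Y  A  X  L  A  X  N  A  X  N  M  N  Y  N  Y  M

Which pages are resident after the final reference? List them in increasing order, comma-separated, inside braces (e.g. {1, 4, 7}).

Y -> fault, frames [Y]
A -> fault, frames [Y, A]
X -> fault, frames [Y, A, X]
L -> fault, frames [Y, A, X, L]
A -> hit
X -> hit
N -> fault, evict Y, frames [L, A, X, N]
A -> hit
X -> hit
N -> hit
M -> fault, evict L, frames [A, X, N, M]
N -> hit
Y -> fault, evict A, frames [X, M, N, Y]
N -> hit
Y -> hit
M -> hit

{M, N, X, Y}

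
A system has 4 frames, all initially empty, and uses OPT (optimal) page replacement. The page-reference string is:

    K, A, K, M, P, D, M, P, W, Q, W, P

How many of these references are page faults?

K → miss, frames {K}
A → miss, frames {K,A}
K → hit
M → miss, frames {K,A,M}
P → miss, frames {K,A,M,P}
D → miss, evict A, frames {K,M,P,D}
M → hit
P → hit
W → miss, evict D, frames {K,M,P,W}
Q → miss, evict M, frames {K,P,W,Q}
W → hit
P → hit
Page faults: 7.

7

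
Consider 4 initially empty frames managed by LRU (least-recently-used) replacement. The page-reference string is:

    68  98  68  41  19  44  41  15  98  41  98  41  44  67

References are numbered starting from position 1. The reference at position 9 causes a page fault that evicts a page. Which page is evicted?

pos 1: 68: miss, frames {68}
pos 2: 98: miss, frames {68,98}
pos 3: 68: hit
pos 4: 41: miss, frames {98,68,41}
pos 5: 19: miss, frames {98,68,41,19}
pos 6: 44: miss, evict 98, frames {68,41,19,44}
pos 7: 41: hit
pos 8: 15: miss, evict 68, frames {19,44,41,15}
pos 9: 98: miss, evict 19, frames {44,41,15,98}
At position 9, page 19 is evicted.

19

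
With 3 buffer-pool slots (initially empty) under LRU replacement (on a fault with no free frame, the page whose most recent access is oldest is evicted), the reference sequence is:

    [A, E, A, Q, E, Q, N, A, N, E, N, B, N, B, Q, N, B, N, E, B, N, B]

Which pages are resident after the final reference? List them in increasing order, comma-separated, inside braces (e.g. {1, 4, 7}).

{B, E, N}

A → fault, frames (A)
E → fault, frames (A E)
A → hit
Q → fault, frames (E A Q)
E → hit
Q → hit
N → fault, evict A, frames (E Q N)
A → fault, evict E, frames (Q N A)
N → hit
E → fault, evict Q, frames (A N E)
N → hit
B → fault, evict A, frames (E N B)
N → hit
B → hit
Q → fault, evict E, frames (N B Q)
N → hit
B → hit
N → hit
E → fault, evict Q, frames (B N E)
B → hit
N → hit
B → hit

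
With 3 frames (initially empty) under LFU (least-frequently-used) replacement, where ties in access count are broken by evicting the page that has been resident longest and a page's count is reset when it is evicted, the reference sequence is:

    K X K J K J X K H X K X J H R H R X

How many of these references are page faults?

10

K -> fault, frames (K)
X -> fault, frames (K X)
K -> hit
J -> fault, frames (K X J)
K -> hit
J -> hit
X -> hit
K -> hit
H -> fault, evict X, frames (K J H)
X -> fault, evict H, frames (K J X)
K -> hit
X -> hit
J -> hit
H -> fault, evict X, frames (K J H)
R -> fault, evict H, frames (K J R)
H -> fault, evict R, frames (K J H)
R -> fault, evict H, frames (K J R)
X -> fault, evict R, frames (K J X)
Page faults: 10.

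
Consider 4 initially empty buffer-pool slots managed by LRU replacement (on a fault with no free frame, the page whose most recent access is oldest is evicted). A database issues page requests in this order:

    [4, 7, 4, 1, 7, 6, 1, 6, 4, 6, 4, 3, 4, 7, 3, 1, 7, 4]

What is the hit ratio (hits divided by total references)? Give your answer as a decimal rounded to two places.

4 -> miss, frames [4]
7 -> miss, frames [4, 7]
4 -> hit
1 -> miss, frames [7, 4, 1]
7 -> hit
6 -> miss, frames [4, 1, 7, 6]
1 -> hit
6 -> hit
4 -> hit
6 -> hit
4 -> hit
3 -> miss, evict 7, frames [1, 6, 4, 3]
4 -> hit
7 -> miss, evict 1, frames [6, 3, 4, 7]
3 -> hit
1 -> miss, evict 6, frames [4, 7, 3, 1]
7 -> hit
4 -> hit
Hits: 11 of 18 references → 11/18 = 0.6111.

0.61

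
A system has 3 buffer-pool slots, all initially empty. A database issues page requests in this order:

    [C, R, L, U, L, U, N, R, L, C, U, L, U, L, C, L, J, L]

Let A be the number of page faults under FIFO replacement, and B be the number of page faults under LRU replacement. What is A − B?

1

Under FIFO: F F F F . . F F F F F . . . . . F F → 11 faults.
Under LRU: F F F F . . F F F F F . . . . . F . → 10 faults.
A − B = 11 − 10 = 1.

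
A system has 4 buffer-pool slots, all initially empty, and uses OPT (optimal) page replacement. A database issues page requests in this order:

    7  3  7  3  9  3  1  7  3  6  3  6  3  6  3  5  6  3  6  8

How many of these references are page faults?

7 -> fault, frames {7}
3 -> fault, frames {7,3}
7 -> hit
3 -> hit
9 -> fault, frames {7,3,9}
3 -> hit
1 -> fault, frames {7,3,9,1}
7 -> hit
3 -> hit
6 -> fault, evict 1, frames {7,3,9,6}
3 -> hit
6 -> hit
3 -> hit
6 -> hit
3 -> hit
5 -> fault, evict 9, frames {7,3,6,5}
6 -> hit
3 -> hit
6 -> hit
8 -> fault, evict 5, frames {7,3,6,8}
Page faults: 7.

7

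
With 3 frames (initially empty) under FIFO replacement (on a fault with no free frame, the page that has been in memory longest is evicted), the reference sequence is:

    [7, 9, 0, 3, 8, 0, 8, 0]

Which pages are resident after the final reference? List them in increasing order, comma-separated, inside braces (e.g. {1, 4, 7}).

{0, 3, 8}

7: miss, frames [7]
9: miss, frames [7, 9]
0: miss, frames [7, 9, 0]
3: miss, evict 7, frames [9, 0, 3]
8: miss, evict 9, frames [0, 3, 8]
0: hit
8: hit
0: hit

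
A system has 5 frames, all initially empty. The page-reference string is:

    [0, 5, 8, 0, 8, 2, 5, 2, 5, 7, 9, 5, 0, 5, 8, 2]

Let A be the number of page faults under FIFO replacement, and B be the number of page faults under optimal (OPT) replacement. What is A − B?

4

Under FIFO: F F F . . F . . . F F . F F F F → 10 faults.
Under OPT: F F F . . F . . . F F . . . . . → 6 faults.
A − B = 10 − 6 = 4.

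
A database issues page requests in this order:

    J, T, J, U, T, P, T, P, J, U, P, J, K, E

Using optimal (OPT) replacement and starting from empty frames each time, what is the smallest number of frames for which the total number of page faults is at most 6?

f=1: 14 faults
f=2: 9 faults
f=3: 7 faults
f=4: 6 faults
f=5: 6 faults
f=6: 6 faults
Smallest f with faults ≤ 6 is 4.

4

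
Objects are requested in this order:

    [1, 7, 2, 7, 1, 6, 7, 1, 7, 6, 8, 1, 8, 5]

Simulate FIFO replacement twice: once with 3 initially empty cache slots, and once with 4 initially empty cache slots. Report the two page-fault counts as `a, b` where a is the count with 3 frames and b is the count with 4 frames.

3 frames: F F F . . F . F F . F . . F → 8 faults.
4 frames: F F F . . F . . . . F F . F → 7 faults.
7 < 8: adding a frame reduced faults, as is typical.

8, 7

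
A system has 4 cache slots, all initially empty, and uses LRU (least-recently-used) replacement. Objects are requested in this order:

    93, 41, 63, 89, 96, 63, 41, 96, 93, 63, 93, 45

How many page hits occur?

5

93 → fault, frames {93}
41 → fault, frames {93,41}
63 → fault, frames {93,41,63}
89 → fault, frames {93,41,63,89}
96 → fault, evict 93, frames {41,63,89,96}
63 → hit
41 → hit
96 → hit
93 → fault, evict 89, frames {63,41,96,93}
63 → hit
93 → hit
45 → fault, evict 41, frames {96,63,93,45}
Hits: 5.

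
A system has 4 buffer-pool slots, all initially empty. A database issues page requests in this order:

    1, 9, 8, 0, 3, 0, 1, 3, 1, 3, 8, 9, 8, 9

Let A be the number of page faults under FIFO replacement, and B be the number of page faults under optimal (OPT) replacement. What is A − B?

Under FIFO: F F F F F . F . . . . F F . → 8 faults.
Under OPT: F F F F F . . . . . . F . . → 6 faults.
A − B = 8 − 6 = 2.

2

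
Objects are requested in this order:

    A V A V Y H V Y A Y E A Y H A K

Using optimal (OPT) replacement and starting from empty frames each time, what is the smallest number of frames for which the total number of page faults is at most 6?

f=1: 16 faults
f=2: 10 faults
f=3: 8 faults
f=4: 6 faults
f=5: 6 faults
f=6: 6 faults
Smallest f with faults ≤ 6 is 4.

4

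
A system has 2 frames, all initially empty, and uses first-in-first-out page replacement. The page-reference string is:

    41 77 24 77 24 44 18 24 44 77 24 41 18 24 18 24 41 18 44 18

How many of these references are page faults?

41: fault, frames {41}
77: fault, frames {41,77}
24: fault, evict 41, frames {77,24}
77: hit
24: hit
44: fault, evict 77, frames {24,44}
18: fault, evict 24, frames {44,18}
24: fault, evict 44, frames {18,24}
44: fault, evict 18, frames {24,44}
77: fault, evict 24, frames {44,77}
24: fault, evict 44, frames {77,24}
41: fault, evict 77, frames {24,41}
18: fault, evict 24, frames {41,18}
24: fault, evict 41, frames {18,24}
18: hit
24: hit
41: fault, evict 18, frames {24,41}
18: fault, evict 24, frames {41,18}
44: fault, evict 41, frames {18,44}
18: hit
Page faults: 15.

15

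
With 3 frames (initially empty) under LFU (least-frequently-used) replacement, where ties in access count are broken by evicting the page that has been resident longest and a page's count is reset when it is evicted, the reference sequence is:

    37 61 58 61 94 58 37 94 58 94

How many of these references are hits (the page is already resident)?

4

37: miss, frames (37)
61: miss, frames (37 61)
58: miss, frames (37 61 58)
61: hit
94: miss, evict 37, frames (61 58 94)
58: hit
37: miss, evict 94, frames (61 58 37)
94: miss, evict 37, frames (61 58 94)
58: hit
94: hit
Hits: 4.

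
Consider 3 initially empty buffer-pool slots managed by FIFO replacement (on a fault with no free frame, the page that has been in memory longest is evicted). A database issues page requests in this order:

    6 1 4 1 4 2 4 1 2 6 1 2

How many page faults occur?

6 -> fault, frames {6}
1 -> fault, frames {6,1}
4 -> fault, frames {6,1,4}
1 -> hit
4 -> hit
2 -> fault, evict 6, frames {1,4,2}
4 -> hit
1 -> hit
2 -> hit
6 -> fault, evict 1, frames {4,2,6}
1 -> fault, evict 4, frames {2,6,1}
2 -> hit
Page faults: 6.

6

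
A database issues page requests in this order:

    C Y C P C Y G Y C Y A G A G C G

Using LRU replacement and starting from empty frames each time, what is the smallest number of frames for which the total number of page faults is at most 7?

3

f=1: 16 faults
f=2: 9 faults
f=3: 7 faults
f=4: 5 faults
f=5: 5 faults
Smallest f with faults ≤ 7 is 3.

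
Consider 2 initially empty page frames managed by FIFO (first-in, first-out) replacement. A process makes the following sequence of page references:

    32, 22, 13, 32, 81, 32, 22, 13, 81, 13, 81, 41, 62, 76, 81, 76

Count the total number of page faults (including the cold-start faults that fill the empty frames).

12

32: miss, frames {32}
22: miss, frames {32,22}
13: miss, evict 32, frames {22,13}
32: miss, evict 22, frames {13,32}
81: miss, evict 13, frames {32,81}
32: hit
22: miss, evict 32, frames {81,22}
13: miss, evict 81, frames {22,13}
81: miss, evict 22, frames {13,81}
13: hit
81: hit
41: miss, evict 13, frames {81,41}
62: miss, evict 81, frames {41,62}
76: miss, evict 41, frames {62,76}
81: miss, evict 62, frames {76,81}
76: hit
Page faults: 12.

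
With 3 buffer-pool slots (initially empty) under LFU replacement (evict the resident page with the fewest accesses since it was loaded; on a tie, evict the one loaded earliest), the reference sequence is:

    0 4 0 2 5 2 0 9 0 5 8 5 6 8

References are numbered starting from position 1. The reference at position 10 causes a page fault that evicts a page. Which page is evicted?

9

pos 1: 0: miss, frames [0]
pos 2: 4: miss, frames [0, 4]
pos 3: 0: hit
pos 4: 2: miss, frames [0, 4, 2]
pos 5: 5: miss, evict 4, frames [0, 2, 5]
pos 6: 2: hit
pos 7: 0: hit
pos 8: 9: miss, evict 5, frames [0, 2, 9]
pos 9: 0: hit
pos 10: 5: miss, evict 9, frames [0, 2, 5]
At position 10, page 9 is evicted.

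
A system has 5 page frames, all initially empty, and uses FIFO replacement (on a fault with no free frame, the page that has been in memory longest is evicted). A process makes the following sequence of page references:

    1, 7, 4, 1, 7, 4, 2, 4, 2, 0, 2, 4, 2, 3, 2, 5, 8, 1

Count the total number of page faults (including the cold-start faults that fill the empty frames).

9

1: miss, frames (1)
7: miss, frames (1 7)
4: miss, frames (1 7 4)
1: hit
7: hit
4: hit
2: miss, frames (1 7 4 2)
4: hit
2: hit
0: miss, frames (1 7 4 2 0)
2: hit
4: hit
2: hit
3: miss, evict 1, frames (7 4 2 0 3)
2: hit
5: miss, evict 7, frames (4 2 0 3 5)
8: miss, evict 4, frames (2 0 3 5 8)
1: miss, evict 2, frames (0 3 5 8 1)
Page faults: 9.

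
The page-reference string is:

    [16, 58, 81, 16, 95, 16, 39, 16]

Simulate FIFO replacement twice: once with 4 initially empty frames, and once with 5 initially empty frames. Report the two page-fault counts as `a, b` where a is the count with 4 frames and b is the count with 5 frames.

6, 5

4 frames: F F F . F . F F → 6 faults.
5 frames: F F F . F . F . → 5 faults.
5 < 6: adding a frame reduced faults, as is typical.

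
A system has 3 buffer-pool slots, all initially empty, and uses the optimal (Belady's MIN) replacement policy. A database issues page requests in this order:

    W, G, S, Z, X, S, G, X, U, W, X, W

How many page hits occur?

5

W → fault, frames (W)
G → fault, frames (W G)
S → fault, frames (W G S)
Z → fault, evict W, frames (G S Z)
X → fault, evict Z, frames (G S X)
S → hit
G → hit
X → hit
U → fault, evict S, frames (G X U)
W → fault, evict U, frames (G X W)
X → hit
W → hit
Hits: 5.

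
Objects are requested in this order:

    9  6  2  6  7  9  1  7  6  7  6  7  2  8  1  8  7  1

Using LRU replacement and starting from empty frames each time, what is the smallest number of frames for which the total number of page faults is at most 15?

f=1: 18 faults
f=2: 13 faults
f=3: 11 faults
f=4: 8 faults
f=5: 6 faults
f=6: 6 faults
Smallest f with faults ≤ 15 is 2.

2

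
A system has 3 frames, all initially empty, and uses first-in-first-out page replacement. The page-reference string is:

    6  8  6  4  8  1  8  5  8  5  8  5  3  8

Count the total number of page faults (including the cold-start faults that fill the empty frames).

6 -> miss, frames (6)
8 -> miss, frames (6 8)
6 -> hit
4 -> miss, frames (6 8 4)
8 -> hit
1 -> miss, evict 6, frames (8 4 1)
8 -> hit
5 -> miss, evict 8, frames (4 1 5)
8 -> miss, evict 4, frames (1 5 8)
5 -> hit
8 -> hit
5 -> hit
3 -> miss, evict 1, frames (5 8 3)
8 -> hit
Page faults: 7.

7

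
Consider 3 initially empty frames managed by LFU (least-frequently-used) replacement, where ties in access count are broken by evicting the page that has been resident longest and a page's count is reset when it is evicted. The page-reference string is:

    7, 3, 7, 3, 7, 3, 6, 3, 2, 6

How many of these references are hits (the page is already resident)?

5

7: fault, frames [7]
3: fault, frames [7, 3]
7: hit
3: hit
7: hit
3: hit
6: fault, frames [7, 3, 6]
3: hit
2: fault, evict 6, frames [7, 3, 2]
6: fault, evict 2, frames [7, 3, 6]
Hits: 5.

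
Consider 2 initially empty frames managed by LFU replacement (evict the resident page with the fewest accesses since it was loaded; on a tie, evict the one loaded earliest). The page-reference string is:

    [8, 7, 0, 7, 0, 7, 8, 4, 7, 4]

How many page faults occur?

8 -> miss, frames [8]
7 -> miss, frames [8, 7]
0 -> miss, evict 8, frames [7, 0]
7 -> hit
0 -> hit
7 -> hit
8 -> miss, evict 0, frames [7, 8]
4 -> miss, evict 8, frames [7, 4]
7 -> hit
4 -> hit
Page faults: 5.

5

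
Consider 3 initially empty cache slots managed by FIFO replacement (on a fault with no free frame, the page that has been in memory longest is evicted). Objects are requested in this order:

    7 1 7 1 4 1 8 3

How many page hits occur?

3

7 → fault, frames {7}
1 → fault, frames {7,1}
7 → hit
1 → hit
4 → fault, frames {7,1,4}
1 → hit
8 → fault, evict 7, frames {1,4,8}
3 → fault, evict 1, frames {4,8,3}
Hits: 3.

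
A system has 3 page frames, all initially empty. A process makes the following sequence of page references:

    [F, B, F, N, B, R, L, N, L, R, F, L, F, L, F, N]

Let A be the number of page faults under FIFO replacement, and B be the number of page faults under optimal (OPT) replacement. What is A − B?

Under FIFO: F F . F . F F . . . F . . . . F → 7 faults.
Under OPT: F F . F . F F . . . F . . . . . → 6 faults.
A − B = 7 − 6 = 1.

1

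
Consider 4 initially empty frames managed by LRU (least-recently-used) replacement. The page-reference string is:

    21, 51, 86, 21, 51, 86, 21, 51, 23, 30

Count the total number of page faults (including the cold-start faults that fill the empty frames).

21 -> fault, frames [21]
51 -> fault, frames [21, 51]
86 -> fault, frames [21, 51, 86]
21 -> hit
51 -> hit
86 -> hit
21 -> hit
51 -> hit
23 -> fault, frames [86, 21, 51, 23]
30 -> fault, evict 86, frames [21, 51, 23, 30]
Page faults: 5.

5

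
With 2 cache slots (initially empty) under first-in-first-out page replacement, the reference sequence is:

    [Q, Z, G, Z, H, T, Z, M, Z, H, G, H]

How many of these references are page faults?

9

Q -> fault, frames {Q}
Z -> fault, frames {Q,Z}
G -> fault, evict Q, frames {Z,G}
Z -> hit
H -> fault, evict Z, frames {G,H}
T -> fault, evict G, frames {H,T}
Z -> fault, evict H, frames {T,Z}
M -> fault, evict T, frames {Z,M}
Z -> hit
H -> fault, evict Z, frames {M,H}
G -> fault, evict M, frames {H,G}
H -> hit
Page faults: 9.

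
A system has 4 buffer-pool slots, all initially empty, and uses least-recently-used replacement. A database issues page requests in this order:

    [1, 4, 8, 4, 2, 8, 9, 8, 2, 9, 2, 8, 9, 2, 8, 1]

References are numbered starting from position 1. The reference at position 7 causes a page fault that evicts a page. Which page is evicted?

pos 1: 1 → miss, frames {1}
pos 2: 4 → miss, frames {1,4}
pos 3: 8 → miss, frames {1,4,8}
pos 4: 4 → hit
pos 5: 2 → miss, frames {1,8,4,2}
pos 6: 8 → hit
pos 7: 9 → miss, evict 1, frames {4,2,8,9}
At position 7, page 1 is evicted.

1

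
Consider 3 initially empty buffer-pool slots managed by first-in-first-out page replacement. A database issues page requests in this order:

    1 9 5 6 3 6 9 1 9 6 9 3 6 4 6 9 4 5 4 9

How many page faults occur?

12

1 → fault, frames (1)
9 → fault, frames (1 9)
5 → fault, frames (1 9 5)
6 → fault, evict 1, frames (9 5 6)
3 → fault, evict 9, frames (5 6 3)
6 → hit
9 → fault, evict 5, frames (6 3 9)
1 → fault, evict 6, frames (3 9 1)
9 → hit
6 → fault, evict 3, frames (9 1 6)
9 → hit
3 → fault, evict 9, frames (1 6 3)
6 → hit
4 → fault, evict 1, frames (6 3 4)
6 → hit
9 → fault, evict 6, frames (3 4 9)
4 → hit
5 → fault, evict 3, frames (4 9 5)
4 → hit
9 → hit
Page faults: 12.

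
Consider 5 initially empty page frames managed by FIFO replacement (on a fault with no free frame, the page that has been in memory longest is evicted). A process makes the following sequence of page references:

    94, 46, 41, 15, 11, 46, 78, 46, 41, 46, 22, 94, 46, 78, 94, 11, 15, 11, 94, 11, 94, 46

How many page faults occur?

94 -> fault, frames {94}
46 -> fault, frames {94,46}
41 -> fault, frames {94,46,41}
15 -> fault, frames {94,46,41,15}
11 -> fault, frames {94,46,41,15,11}
46 -> hit
78 -> fault, evict 94, frames {46,41,15,11,78}
46 -> hit
41 -> hit
46 -> hit
22 -> fault, evict 46, frames {41,15,11,78,22}
94 -> fault, evict 41, frames {15,11,78,22,94}
46 -> fault, evict 15, frames {11,78,22,94,46}
78 -> hit
94 -> hit
11 -> hit
15 -> fault, evict 11, frames {78,22,94,46,15}
11 -> fault, evict 78, frames {22,94,46,15,11}
94 -> hit
11 -> hit
94 -> hit
46 -> hit
Page faults: 11.

11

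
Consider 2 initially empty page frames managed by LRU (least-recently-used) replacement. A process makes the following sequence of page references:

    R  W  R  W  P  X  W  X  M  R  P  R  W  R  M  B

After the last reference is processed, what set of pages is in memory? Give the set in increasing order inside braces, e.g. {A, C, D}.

R → fault, frames (R)
W → fault, frames (R W)
R → hit
W → hit
P → fault, evict R, frames (W P)
X → fault, evict W, frames (P X)
W → fault, evict P, frames (X W)
X → hit
M → fault, evict W, frames (X M)
R → fault, evict X, frames (M R)
P → fault, evict M, frames (R P)
R → hit
W → fault, evict P, frames (R W)
R → hit
M → fault, evict W, frames (R M)
B → fault, evict R, frames (M B)

{B, M}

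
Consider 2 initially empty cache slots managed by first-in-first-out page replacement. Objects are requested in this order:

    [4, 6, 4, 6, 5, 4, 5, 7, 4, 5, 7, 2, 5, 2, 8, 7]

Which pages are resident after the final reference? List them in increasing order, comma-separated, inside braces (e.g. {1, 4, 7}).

4 -> fault, frames {4}
6 -> fault, frames {4,6}
4 -> hit
6 -> hit
5 -> fault, evict 4, frames {6,5}
4 -> fault, evict 6, frames {5,4}
5 -> hit
7 -> fault, evict 5, frames {4,7}
4 -> hit
5 -> fault, evict 4, frames {7,5}
7 -> hit
2 -> fault, evict 7, frames {5,2}
5 -> hit
2 -> hit
8 -> fault, evict 5, frames {2,8}
7 -> fault, evict 2, frames {8,7}

{7, 8}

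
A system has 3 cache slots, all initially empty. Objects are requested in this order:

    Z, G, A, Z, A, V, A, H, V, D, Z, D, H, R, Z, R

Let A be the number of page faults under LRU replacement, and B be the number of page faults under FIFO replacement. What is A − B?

Under LRU: F F F . . F . F . F F . F F F . → 10 faults.
Under FIFO: F F F . . F . F . F F . . F . . → 8 faults.
A − B = 10 − 8 = 2.

2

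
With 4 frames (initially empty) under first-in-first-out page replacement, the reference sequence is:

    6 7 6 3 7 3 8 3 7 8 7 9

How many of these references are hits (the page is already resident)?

7

6 → miss, frames [6]
7 → miss, frames [6, 7]
6 → hit
3 → miss, frames [6, 7, 3]
7 → hit
3 → hit
8 → miss, frames [6, 7, 3, 8]
3 → hit
7 → hit
8 → hit
7 → hit
9 → miss, evict 6, frames [7, 3, 8, 9]
Hits: 7.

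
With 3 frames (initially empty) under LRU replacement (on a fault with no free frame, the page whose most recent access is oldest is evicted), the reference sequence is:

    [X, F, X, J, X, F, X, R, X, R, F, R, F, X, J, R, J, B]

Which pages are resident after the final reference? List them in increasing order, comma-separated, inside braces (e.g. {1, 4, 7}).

X → fault, frames (X)
F → fault, frames (X F)
X → hit
J → fault, frames (F X J)
X → hit
F → hit
X → hit
R → fault, evict J, frames (F X R)
X → hit
R → hit
F → hit
R → hit
F → hit
X → hit
J → fault, evict R, frames (F X J)
R → fault, evict F, frames (X J R)
J → hit
B → fault, evict X, frames (R J B)

{B, J, R}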